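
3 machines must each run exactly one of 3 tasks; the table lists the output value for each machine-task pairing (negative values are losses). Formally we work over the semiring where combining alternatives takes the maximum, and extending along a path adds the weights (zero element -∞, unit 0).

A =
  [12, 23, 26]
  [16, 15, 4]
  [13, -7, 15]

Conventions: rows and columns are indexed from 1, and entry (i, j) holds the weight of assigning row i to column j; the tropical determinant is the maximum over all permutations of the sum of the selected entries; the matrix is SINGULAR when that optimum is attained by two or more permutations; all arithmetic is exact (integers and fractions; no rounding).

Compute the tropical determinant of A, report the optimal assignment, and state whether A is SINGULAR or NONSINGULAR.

σ = (1, 2, 3): 12 + 15 + 15 = 42
σ = (1, 3, 2): 12 + 4 + (-7) = 9
σ = (2, 1, 3): 23 + 16 + 15 = 54
σ = (2, 3, 1): 23 + 4 + 13 = 40
σ = (3, 1, 2): 26 + 16 + (-7) = 35
σ = (3, 2, 1): 26 + 15 + 13 = 54
Optimal value attained by: σ = (2, 1, 3).
Answer: det⊕(A) = 54; verdict: SINGULAR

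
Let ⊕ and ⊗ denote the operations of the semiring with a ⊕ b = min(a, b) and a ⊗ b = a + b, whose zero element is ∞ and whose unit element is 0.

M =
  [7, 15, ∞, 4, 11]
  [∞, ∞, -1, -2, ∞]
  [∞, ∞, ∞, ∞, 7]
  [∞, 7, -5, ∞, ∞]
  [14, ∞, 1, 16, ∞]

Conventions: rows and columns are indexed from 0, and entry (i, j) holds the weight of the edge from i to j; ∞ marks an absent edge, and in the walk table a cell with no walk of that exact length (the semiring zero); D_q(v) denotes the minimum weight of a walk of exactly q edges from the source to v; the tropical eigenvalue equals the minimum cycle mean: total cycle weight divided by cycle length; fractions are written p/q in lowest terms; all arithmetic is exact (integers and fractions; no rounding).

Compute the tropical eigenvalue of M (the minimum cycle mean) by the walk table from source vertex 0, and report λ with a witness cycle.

q=0: [0, ∞, ∞, ∞, ∞]
q=1: [7, 15, ∞, 4, 11]
q=2: [14, 11, -1, 11, 18]
q=3: [21, 18, 6, 9, 6]
q=4: [20, 16, 4, 16, 13]
q=5: [27, 23, 11, 14, 11]
Optimal cycle mean attained by: cycle 1->3->1, total (-2) + 7, length 2.
Answer: λ = 5/2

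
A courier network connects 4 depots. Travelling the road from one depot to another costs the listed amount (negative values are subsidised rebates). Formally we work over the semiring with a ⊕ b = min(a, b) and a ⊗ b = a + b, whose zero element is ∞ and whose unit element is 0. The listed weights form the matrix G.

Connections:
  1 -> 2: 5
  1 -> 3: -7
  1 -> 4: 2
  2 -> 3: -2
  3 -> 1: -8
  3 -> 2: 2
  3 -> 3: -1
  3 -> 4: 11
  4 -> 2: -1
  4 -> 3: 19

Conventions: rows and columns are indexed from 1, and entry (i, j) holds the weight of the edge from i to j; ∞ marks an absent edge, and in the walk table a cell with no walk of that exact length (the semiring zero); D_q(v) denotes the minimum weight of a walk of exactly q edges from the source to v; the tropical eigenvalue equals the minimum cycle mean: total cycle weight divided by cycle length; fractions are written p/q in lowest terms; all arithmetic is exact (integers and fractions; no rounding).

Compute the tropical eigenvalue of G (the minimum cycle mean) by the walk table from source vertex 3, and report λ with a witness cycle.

q=0: [∞, ∞, 0, ∞]
q=1: [-8, 2, -1, 11]
q=2: [-9, -3, -15, -6]
q=3: [-23, -13, -16, -7]
q=4: [-24, -18, -30, -21]
Optimal cycle mean attained by: cycle 1->3->1, total (-7) + (-8), length 2.
Answer: λ = -15/2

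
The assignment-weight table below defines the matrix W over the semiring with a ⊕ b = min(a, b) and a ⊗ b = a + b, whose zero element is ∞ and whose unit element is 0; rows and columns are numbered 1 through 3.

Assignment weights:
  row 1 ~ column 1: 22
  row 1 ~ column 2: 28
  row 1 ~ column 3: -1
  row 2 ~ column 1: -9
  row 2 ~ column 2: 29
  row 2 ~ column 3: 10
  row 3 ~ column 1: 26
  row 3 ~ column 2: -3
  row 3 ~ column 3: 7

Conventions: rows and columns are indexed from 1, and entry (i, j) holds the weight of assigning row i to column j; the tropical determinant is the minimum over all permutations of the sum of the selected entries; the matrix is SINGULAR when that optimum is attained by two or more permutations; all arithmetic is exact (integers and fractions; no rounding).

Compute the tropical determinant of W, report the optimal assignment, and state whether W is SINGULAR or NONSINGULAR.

σ = (1, 2, 3): 22 + 29 + 7 = 58
σ = (1, 3, 2): 22 + 10 + (-3) = 29
σ = (2, 1, 3): 28 + (-9) + 7 = 26
σ = (2, 3, 1): 28 + 10 + 26 = 64
σ = (3, 1, 2): (-1) + (-9) + (-3) = -13
σ = (3, 2, 1): (-1) + 29 + 26 = 54
Optimal value attained by: σ = (3, 1, 2).
Answer: det⊕(W) = -13; verdict: NONSINGULAR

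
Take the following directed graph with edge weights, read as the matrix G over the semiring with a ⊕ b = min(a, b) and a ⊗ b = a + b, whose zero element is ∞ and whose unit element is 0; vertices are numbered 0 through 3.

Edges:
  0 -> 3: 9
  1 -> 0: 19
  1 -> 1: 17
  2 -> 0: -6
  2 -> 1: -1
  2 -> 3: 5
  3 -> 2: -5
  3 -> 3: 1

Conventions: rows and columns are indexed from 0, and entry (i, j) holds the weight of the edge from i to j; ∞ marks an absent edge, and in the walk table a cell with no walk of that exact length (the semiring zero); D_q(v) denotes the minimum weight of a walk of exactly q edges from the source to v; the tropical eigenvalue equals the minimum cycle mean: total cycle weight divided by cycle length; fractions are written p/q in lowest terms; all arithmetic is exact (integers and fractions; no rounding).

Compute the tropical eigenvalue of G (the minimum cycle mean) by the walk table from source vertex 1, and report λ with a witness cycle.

q=0: [∞, 0, ∞, ∞]
q=1: [19, 17, ∞, ∞]
q=2: [36, 34, ∞, 28]
q=3: [53, 51, 23, 29]
q=4: [17, 22, 24, 28]
Optimal cycle mean attained by: cycle 0->3->2->0, total 9 + (-5) + (-6), length 3.
Answer: λ = -2/3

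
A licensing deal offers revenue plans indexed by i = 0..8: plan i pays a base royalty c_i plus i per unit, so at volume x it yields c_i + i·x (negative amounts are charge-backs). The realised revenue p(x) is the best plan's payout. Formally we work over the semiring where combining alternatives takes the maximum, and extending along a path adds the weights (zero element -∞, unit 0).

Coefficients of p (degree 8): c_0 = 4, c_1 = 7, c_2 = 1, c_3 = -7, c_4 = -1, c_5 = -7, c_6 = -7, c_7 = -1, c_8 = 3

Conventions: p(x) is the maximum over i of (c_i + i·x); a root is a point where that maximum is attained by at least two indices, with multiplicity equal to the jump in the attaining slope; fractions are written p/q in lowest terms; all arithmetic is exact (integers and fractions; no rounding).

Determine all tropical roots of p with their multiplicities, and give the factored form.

hull edge (i=0, c=4) to (i=1, c=7): slope 3, span 1
hull edge (i=1, c=7) to (i=8, c=3): slope -4/7, span 7
Factored form: p(x) = 3 ⊗ (x ⊕ (-3)) ⊗ (x ⊕ 4/7) ⊗ (x ⊕ 4/7) ⊗ (x ⊕ 4/7) ⊗ (x ⊕ 4/7) ⊗ (x ⊕ 4/7) ⊗ (x ⊕ 4/7) ⊗ (x ⊕ 4/7)
Answer: roots = -3 (mult 1), 4/7 (mult 7)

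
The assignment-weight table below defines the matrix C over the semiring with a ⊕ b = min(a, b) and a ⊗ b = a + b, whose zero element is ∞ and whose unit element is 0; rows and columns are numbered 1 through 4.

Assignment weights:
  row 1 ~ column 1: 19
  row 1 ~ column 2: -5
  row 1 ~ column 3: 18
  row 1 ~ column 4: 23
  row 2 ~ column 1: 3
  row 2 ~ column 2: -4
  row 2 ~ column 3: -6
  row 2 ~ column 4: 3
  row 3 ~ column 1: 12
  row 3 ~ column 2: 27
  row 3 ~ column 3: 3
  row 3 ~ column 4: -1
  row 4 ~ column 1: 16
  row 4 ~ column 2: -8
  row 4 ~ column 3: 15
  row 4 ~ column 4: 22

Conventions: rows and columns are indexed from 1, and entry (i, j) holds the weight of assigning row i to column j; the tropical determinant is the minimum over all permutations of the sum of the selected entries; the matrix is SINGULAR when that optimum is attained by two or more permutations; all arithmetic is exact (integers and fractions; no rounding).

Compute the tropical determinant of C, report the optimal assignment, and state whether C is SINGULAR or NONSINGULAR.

σ = (1, 2, 3, 4): 19 + (-4) + 3 + 22 = 40
σ = (1, 2, 4, 3): 19 + (-4) + (-1) + 15 = 29
σ = (1, 3, 2, 4): 19 + (-6) + 27 + 22 = 62
σ = (1, 3, 4, 2): 19 + (-6) + (-1) + (-8) = 4
σ = (1, 4, 2, 3): 19 + 3 + 27 + 15 = 64
σ = (1, 4, 3, 2): 19 + 3 + 3 + (-8) = 17
σ = (2, 1, 3, 4): (-5) + 3 + 3 + 22 = 23
σ = (2, 1, 4, 3): (-5) + 3 + (-1) + 15 = 12
σ = (2, 3, 1, 4): (-5) + (-6) + 12 + 22 = 23
σ = (2, 3, 4, 1): (-5) + (-6) + (-1) + 16 = 4
σ = (2, 4, 1, 3): (-5) + 3 + 12 + 15 = 25
σ = (2, 4, 3, 1): (-5) + 3 + 3 + 16 = 17
σ = (3, 1, 2, 4): 18 + 3 + 27 + 22 = 70
σ = (3, 1, 4, 2): 18 + 3 + (-1) + (-8) = 12
σ = (3, 2, 1, 4): 18 + (-4) + 12 + 22 = 48
σ = (3, 2, 4, 1): 18 + (-4) + (-1) + 16 = 29
σ = (3, 4, 1, 2): 18 + 3 + 12 + (-8) = 25
σ = (3, 4, 2, 1): 18 + 3 + 27 + 16 = 64
σ = (4, 1, 2, 3): 23 + 3 + 27 + 15 = 68
σ = (4, 1, 3, 2): 23 + 3 + 3 + (-8) = 21
σ = (4, 2, 1, 3): 23 + (-4) + 12 + 15 = 46
σ = (4, 2, 3, 1): 23 + (-4) + 3 + 16 = 38
σ = (4, 3, 1, 2): 23 + (-6) + 12 + (-8) = 21
σ = (4, 3, 2, 1): 23 + (-6) + 27 + 16 = 60
Optimal value attained by: σ = (1, 3, 4, 2).
Answer: det⊕(C) = 4; verdict: SINGULAR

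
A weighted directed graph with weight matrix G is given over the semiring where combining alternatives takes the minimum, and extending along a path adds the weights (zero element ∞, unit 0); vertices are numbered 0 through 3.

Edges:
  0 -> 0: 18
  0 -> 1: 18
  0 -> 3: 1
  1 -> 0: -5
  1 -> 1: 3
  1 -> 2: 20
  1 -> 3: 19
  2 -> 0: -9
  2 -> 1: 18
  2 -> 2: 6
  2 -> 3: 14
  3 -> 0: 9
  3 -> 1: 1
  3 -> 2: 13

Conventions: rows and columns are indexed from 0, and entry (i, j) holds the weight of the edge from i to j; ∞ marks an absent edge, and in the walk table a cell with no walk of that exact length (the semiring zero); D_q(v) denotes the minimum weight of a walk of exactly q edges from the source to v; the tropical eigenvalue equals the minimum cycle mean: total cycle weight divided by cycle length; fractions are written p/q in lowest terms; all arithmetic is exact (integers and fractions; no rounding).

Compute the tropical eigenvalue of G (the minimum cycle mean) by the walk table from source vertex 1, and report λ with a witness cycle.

q=0: [∞, 0, ∞, ∞]
q=1: [-5, 3, 20, 19]
q=2: [-2, 6, 23, -4]
q=3: [1, -3, 9, -1]
q=4: [-8, 0, 12, 2]
Optimal cycle mean attained by: cycle 0->3->1->0, total 1 + 1 + (-5), length 3.
Answer: λ = -1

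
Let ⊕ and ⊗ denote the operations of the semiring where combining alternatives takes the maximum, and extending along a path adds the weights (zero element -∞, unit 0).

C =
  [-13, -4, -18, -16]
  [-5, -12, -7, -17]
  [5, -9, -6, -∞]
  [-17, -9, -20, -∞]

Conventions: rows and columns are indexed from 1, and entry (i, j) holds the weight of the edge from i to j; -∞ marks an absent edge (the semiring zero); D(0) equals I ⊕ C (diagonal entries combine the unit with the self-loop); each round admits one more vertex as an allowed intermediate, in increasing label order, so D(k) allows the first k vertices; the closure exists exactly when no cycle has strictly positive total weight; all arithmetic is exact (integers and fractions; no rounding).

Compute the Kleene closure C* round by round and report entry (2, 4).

D(0):
  [0, -4, -18, -16]
  [-5, 0, -7, -17]
  [5, -9, 0, -∞]
  [-17, -9, -20, 0]
D(1):
  [0, -4, -18, -16]
  [-5, 0, -7, -17]
  [5, 1, 0, -11]
  [-17, -9, -20, 0]
D(2):
  [0, -4, -11, -16]
  [-5, 0, -7, -17]
  [5, 1, 0, -11]
  [-14, -9, -16, 0]
D(3):
  [0, -4, -11, -16]
  [-2, 0, -7, -17]
  [5, 1, 0, -11]
  [-11, -9, -16, 0]
D(4):
  [0, -4, -11, -16]
  [-2, 0, -7, -17]
  [5, 1, 0, -11]
  [-11, -9, -16, 0]
Answer: C*[2][4] = -17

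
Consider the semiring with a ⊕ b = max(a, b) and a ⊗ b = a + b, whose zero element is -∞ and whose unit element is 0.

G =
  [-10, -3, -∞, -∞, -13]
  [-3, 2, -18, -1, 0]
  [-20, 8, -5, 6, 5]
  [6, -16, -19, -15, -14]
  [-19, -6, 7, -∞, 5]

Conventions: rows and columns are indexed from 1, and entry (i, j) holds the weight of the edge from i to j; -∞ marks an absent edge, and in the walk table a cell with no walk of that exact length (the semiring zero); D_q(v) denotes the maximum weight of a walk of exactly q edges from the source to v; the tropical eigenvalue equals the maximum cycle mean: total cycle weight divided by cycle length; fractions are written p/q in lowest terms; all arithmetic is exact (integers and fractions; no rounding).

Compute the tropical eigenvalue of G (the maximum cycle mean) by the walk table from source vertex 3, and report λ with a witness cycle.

q=0: [-∞, -∞, 0, -∞, -∞]
q=1: [-20, 8, -5, 6, 5]
q=2: [12, 10, 12, 7, 10]
q=3: [13, 20, 17, 18, 17]
q=4: [24, 25, 24, 23, 22]
q=5: [29, 32, 29, 30, 29]
Optimal cycle mean attained by: cycle 3->5->3, total 5 + 7, length 2.
Answer: λ = 6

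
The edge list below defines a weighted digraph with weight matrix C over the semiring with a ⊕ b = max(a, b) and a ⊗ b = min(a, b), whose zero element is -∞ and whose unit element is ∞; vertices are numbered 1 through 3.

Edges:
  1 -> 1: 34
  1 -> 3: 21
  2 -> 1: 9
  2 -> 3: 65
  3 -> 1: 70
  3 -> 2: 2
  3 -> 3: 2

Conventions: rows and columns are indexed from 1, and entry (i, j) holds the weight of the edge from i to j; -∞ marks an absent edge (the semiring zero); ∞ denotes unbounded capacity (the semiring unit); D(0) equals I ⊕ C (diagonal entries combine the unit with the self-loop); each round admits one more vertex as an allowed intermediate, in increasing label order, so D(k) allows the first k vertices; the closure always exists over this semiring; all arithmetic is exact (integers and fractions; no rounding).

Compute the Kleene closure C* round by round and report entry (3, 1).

D(0):
  [∞, -∞, 21]
  [9, ∞, 65]
  [70, 2, ∞]
D(1):
  [∞, -∞, 21]
  [9, ∞, 65]
  [70, 2, ∞]
D(2):
  [∞, -∞, 21]
  [9, ∞, 65]
  [70, 2, ∞]
D(3):
  [∞, 2, 21]
  [65, ∞, 65]
  [70, 2, ∞]
Answer: C*[3][1] = 70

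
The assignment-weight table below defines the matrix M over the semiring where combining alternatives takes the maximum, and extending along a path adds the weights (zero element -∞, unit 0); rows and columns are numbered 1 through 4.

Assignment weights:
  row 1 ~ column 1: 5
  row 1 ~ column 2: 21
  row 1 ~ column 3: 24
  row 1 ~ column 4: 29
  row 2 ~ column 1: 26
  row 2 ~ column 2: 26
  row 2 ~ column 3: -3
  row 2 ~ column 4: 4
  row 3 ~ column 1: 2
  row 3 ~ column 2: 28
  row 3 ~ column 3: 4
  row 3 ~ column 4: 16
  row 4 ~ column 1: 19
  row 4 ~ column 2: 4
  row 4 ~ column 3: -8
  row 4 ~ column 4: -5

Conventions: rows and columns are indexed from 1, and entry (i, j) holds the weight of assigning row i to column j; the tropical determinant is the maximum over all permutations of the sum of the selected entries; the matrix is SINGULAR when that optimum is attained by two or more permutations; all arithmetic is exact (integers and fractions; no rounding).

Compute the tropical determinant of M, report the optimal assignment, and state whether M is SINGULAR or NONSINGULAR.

σ = (1, 2, 3, 4): 5 + 26 + 4 + (-5) = 30
σ = (1, 2, 4, 3): 5 + 26 + 16 + (-8) = 39
σ = (1, 3, 2, 4): 5 + (-3) + 28 + (-5) = 25
σ = (1, 3, 4, 2): 5 + (-3) + 16 + 4 = 22
σ = (1, 4, 2, 3): 5 + 4 + 28 + (-8) = 29
σ = (1, 4, 3, 2): 5 + 4 + 4 + 4 = 17
σ = (2, 1, 3, 4): 21 + 26 + 4 + (-5) = 46
σ = (2, 1, 4, 3): 21 + 26 + 16 + (-8) = 55
σ = (2, 3, 1, 4): 21 + (-3) + 2 + (-5) = 15
σ = (2, 3, 4, 1): 21 + (-3) + 16 + 19 = 53
σ = (2, 4, 1, 3): 21 + 4 + 2 + (-8) = 19
σ = (2, 4, 3, 1): 21 + 4 + 4 + 19 = 48
σ = (3, 1, 2, 4): 24 + 26 + 28 + (-5) = 73
σ = (3, 1, 4, 2): 24 + 26 + 16 + 4 = 70
σ = (3, 2, 1, 4): 24 + 26 + 2 + (-5) = 47
σ = (3, 2, 4, 1): 24 + 26 + 16 + 19 = 85
σ = (3, 4, 1, 2): 24 + 4 + 2 + 4 = 34
σ = (3, 4, 2, 1): 24 + 4 + 28 + 19 = 75
σ = (4, 1, 2, 3): 29 + 26 + 28 + (-8) = 75
σ = (4, 1, 3, 2): 29 + 26 + 4 + 4 = 63
σ = (4, 2, 1, 3): 29 + 26 + 2 + (-8) = 49
σ = (4, 2, 3, 1): 29 + 26 + 4 + 19 = 78
σ = (4, 3, 1, 2): 29 + (-3) + 2 + 4 = 32
σ = (4, 3, 2, 1): 29 + (-3) + 28 + 19 = 73
Optimal value attained by: σ = (3, 2, 4, 1).
Answer: det⊕(M) = 85; verdict: NONSINGULAR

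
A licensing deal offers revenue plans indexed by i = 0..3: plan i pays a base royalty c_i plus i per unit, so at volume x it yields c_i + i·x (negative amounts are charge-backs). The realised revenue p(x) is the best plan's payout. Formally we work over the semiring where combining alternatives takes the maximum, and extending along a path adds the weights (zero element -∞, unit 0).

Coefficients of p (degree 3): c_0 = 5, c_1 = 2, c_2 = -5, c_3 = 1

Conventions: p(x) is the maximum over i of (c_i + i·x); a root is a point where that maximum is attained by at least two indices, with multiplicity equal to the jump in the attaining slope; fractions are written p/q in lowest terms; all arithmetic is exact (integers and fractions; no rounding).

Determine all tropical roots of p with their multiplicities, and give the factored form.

hull edge (i=0, c=5) to (i=3, c=1): slope -4/3, span 3
Factored form: p(x) = 1 ⊗ (x ⊕ 4/3) ⊗ (x ⊕ 4/3) ⊗ (x ⊕ 4/3)
Answer: roots = 4/3 (mult 3)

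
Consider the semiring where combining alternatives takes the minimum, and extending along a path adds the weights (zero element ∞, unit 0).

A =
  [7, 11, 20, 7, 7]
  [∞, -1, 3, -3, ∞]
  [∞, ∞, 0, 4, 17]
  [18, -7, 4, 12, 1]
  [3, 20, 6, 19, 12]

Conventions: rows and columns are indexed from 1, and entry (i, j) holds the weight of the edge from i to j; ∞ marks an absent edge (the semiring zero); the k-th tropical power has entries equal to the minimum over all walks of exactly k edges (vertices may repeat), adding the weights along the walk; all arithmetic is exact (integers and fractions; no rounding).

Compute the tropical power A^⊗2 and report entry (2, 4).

A^⊗2:
  [10, 0, 11, 8, 8]
  [15, -10, 1, -4, -2]
  [20, -3, 0, 4, 5]
  [4, -8, -4, -10, 13]
  [10, 12, 6, 10, 10]
Key observation: the optimum is the walk 2->2->4, with weight (-1) + (-3) = -4.
Optimal value attained by: walk 2->2->4.
Answer: (A^⊗2)[2][4] = -4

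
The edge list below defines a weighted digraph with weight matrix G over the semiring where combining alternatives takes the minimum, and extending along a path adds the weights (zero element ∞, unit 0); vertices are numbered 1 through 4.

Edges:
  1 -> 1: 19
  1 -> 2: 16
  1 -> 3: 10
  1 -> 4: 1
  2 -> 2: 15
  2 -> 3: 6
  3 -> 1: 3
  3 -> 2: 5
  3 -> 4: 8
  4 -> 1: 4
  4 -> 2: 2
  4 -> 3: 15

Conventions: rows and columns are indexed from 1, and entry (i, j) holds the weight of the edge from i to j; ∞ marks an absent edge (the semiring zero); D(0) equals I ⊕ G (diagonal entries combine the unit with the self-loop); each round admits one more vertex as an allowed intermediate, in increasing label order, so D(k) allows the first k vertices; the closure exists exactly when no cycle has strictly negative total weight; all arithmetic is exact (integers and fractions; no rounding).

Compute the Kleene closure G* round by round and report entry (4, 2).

D(0):
  [0, 16, 10, 1]
  [∞, 0, 6, ∞]
  [3, 5, 0, 8]
  [4, 2, 15, 0]
D(1):
  [0, 16, 10, 1]
  [∞, 0, 6, ∞]
  [3, 5, 0, 4]
  [4, 2, 14, 0]
D(2):
  [0, 16, 10, 1]
  [∞, 0, 6, ∞]
  [3, 5, 0, 4]
  [4, 2, 8, 0]
D(3):
  [0, 15, 10, 1]
  [9, 0, 6, 10]
  [3, 5, 0, 4]
  [4, 2, 8, 0]
D(4):
  [0, 3, 9, 1]
  [9, 0, 6, 10]
  [3, 5, 0, 4]
  [4, 2, 8, 0]
Answer: G*[4][2] = 2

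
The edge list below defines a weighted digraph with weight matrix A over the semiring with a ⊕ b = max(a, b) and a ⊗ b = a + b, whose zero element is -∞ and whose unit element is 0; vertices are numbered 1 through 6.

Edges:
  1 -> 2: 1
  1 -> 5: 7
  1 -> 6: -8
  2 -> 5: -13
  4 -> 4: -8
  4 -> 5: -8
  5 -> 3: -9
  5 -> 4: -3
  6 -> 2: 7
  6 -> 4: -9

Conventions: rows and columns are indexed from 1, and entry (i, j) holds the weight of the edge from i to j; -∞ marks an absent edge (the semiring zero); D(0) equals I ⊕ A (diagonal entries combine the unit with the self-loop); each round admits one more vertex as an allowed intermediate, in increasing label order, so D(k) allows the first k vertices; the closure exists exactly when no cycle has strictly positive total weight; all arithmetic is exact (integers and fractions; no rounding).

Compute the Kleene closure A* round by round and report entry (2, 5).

D(0):
  [0, 1, -∞, -∞, 7, -8]
  [-∞, 0, -∞, -∞, -13, -∞]
  [-∞, -∞, 0, -∞, -∞, -∞]
  [-∞, -∞, -∞, 0, -8, -∞]
  [-∞, -∞, -9, -3, 0, -∞]
  [-∞, 7, -∞, -9, -∞, 0]
D(1):
  [0, 1, -∞, -∞, 7, -8]
  [-∞, 0, -∞, -∞, -13, -∞]
  [-∞, -∞, 0, -∞, -∞, -∞]
  [-∞, -∞, -∞, 0, -8, -∞]
  [-∞, -∞, -9, -3, 0, -∞]
  [-∞, 7, -∞, -9, -∞, 0]
D(2):
  [0, 1, -∞, -∞, 7, -8]
  [-∞, 0, -∞, -∞, -13, -∞]
  [-∞, -∞, 0, -∞, -∞, -∞]
  [-∞, -∞, -∞, 0, -8, -∞]
  [-∞, -∞, -9, -3, 0, -∞]
  [-∞, 7, -∞, -9, -6, 0]
D(3):
  [0, 1, -∞, -∞, 7, -8]
  [-∞, 0, -∞, -∞, -13, -∞]
  [-∞, -∞, 0, -∞, -∞, -∞]
  [-∞, -∞, -∞, 0, -8, -∞]
  [-∞, -∞, -9, -3, 0, -∞]
  [-∞, 7, -∞, -9, -6, 0]
D(4):
  [0, 1, -∞, -∞, 7, -8]
  [-∞, 0, -∞, -∞, -13, -∞]
  [-∞, -∞, 0, -∞, -∞, -∞]
  [-∞, -∞, -∞, 0, -8, -∞]
  [-∞, -∞, -9, -3, 0, -∞]
  [-∞, 7, -∞, -9, -6, 0]
D(5):
  [0, 1, -2, 4, 7, -8]
  [-∞, 0, -22, -16, -13, -∞]
  [-∞, -∞, 0, -∞, -∞, -∞]
  [-∞, -∞, -17, 0, -8, -∞]
  [-∞, -∞, -9, -3, 0, -∞]
  [-∞, 7, -15, -9, -6, 0]
D(6):
  [0, 1, -2, 4, 7, -8]
  [-∞, 0, -22, -16, -13, -∞]
  [-∞, -∞, 0, -∞, -∞, -∞]
  [-∞, -∞, -17, 0, -8, -∞]
  [-∞, -∞, -9, -3, 0, -∞]
  [-∞, 7, -15, -9, -6, 0]
Answer: A*[2][5] = -13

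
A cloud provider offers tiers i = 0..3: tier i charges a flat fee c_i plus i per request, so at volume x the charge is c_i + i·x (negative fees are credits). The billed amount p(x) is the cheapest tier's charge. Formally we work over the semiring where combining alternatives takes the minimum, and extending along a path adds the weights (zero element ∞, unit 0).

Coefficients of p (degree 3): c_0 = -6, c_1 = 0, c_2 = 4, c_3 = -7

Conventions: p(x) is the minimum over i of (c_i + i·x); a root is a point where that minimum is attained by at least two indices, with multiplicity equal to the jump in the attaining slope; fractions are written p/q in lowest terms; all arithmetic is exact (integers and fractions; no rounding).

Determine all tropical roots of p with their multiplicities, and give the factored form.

hull edge (i=0, c=-6) to (i=3, c=-7): slope -1/3, span 3
Factored form: p(x) = -7 ⊗ (x ⊕ 1/3) ⊗ (x ⊕ 1/3) ⊗ (x ⊕ 1/3)
Answer: roots = 1/3 (mult 3)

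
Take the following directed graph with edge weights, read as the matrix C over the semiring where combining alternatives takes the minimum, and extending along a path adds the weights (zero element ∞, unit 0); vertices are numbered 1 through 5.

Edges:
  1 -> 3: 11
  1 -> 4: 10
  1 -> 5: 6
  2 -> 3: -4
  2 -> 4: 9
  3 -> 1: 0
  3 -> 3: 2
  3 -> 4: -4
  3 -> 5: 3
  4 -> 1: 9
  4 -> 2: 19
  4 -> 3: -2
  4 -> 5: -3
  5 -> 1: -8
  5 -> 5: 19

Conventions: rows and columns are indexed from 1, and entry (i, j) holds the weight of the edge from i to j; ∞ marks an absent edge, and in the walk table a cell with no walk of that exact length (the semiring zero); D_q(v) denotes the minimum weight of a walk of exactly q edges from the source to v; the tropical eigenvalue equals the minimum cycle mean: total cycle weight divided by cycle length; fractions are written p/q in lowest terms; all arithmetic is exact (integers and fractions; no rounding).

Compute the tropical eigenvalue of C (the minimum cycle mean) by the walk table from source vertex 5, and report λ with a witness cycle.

q=0: [∞, ∞, ∞, ∞, 0]
q=1: [-8, ∞, ∞, ∞, 19]
q=2: [11, ∞, 3, 2, -2]
q=3: [-10, 21, 0, -1, -1]
q=4: [-9, 18, -3, -4, -4]
q=5: [-12, 15, -6, -7, -7]
Optimal cycle mean attained by: cycle 3->4->3, total (-4) + (-2), length 2.
Answer: λ = -3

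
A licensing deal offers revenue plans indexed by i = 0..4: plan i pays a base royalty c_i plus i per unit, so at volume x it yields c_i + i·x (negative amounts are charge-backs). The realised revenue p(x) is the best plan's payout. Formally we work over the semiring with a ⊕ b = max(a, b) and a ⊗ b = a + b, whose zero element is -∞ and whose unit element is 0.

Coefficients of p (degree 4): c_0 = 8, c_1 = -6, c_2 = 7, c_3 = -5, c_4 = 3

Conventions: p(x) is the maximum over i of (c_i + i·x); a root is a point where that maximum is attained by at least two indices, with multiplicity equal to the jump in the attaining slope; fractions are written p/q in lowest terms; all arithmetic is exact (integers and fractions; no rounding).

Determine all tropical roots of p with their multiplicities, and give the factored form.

hull edge (i=0, c=8) to (i=2, c=7): slope -1/2, span 2
hull edge (i=2, c=7) to (i=4, c=3): slope -2, span 2
Factored form: p(x) = 3 ⊗ (x ⊕ 1/2) ⊗ (x ⊕ 1/2) ⊗ (x ⊕ 2) ⊗ (x ⊕ 2)
Answer: roots = 1/2 (mult 2), 2 (mult 2)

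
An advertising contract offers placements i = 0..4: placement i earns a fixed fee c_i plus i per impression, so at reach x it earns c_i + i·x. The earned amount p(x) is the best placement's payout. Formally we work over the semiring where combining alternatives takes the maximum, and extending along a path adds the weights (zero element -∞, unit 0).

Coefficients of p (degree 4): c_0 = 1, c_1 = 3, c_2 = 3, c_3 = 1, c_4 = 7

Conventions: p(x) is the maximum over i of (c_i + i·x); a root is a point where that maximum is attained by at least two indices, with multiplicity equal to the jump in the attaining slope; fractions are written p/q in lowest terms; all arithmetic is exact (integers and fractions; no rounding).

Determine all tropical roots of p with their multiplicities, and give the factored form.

hull edge (i=0, c=1) to (i=1, c=3): slope 2, span 1
hull edge (i=1, c=3) to (i=4, c=7): slope 4/3, span 3
Factored form: p(x) = 7 ⊗ (x ⊕ (-2)) ⊗ (x ⊕ (-4/3)) ⊗ (x ⊕ (-4/3)) ⊗ (x ⊕ (-4/3))
Answer: roots = -2 (mult 1), -4/3 (mult 3)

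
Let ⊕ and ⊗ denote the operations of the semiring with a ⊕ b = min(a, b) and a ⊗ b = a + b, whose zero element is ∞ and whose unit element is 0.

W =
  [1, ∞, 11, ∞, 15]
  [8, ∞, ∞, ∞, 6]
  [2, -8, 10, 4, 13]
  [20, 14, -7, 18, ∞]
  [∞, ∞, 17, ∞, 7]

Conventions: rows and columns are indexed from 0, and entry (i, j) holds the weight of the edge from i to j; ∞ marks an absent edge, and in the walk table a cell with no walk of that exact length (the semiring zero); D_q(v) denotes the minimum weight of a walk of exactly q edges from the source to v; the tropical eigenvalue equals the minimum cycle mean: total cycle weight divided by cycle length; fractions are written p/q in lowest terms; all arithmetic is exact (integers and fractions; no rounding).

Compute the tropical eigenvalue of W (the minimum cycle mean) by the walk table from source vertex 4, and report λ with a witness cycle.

q=0: [∞, ∞, ∞, ∞, 0]
q=1: [∞, ∞, 17, ∞, 7]
q=2: [19, 9, 24, 21, 14]
q=3: [17, 16, 14, 28, 15]
q=4: [16, 6, 21, 18, 22]
q=5: [14, 13, 11, 25, 12]
Optimal cycle mean attained by: cycle 2->3->2, total 4 + (-7), length 2.
Answer: λ = -3/2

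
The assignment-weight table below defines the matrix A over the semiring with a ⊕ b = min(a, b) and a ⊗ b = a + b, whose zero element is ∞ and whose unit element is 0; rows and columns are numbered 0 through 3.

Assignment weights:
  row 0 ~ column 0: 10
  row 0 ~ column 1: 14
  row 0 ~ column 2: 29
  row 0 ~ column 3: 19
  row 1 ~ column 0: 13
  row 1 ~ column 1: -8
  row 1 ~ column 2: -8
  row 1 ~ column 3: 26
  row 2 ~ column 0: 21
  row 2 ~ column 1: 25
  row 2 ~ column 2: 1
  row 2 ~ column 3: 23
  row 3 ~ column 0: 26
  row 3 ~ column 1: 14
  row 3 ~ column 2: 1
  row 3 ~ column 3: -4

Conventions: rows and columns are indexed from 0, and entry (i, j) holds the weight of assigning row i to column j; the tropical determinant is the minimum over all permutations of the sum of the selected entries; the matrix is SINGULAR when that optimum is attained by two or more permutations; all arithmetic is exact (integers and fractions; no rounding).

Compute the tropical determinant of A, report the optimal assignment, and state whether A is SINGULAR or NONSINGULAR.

σ = (0, 1, 2, 3): 10 + (-8) + 1 + (-4) = -1
σ = (0, 1, 3, 2): 10 + (-8) + 23 + 1 = 26
σ = (0, 2, 1, 3): 10 + (-8) + 25 + (-4) = 23
σ = (0, 2, 3, 1): 10 + (-8) + 23 + 14 = 39
σ = (0, 3, 1, 2): 10 + 26 + 25 + 1 = 62
σ = (0, 3, 2, 1): 10 + 26 + 1 + 14 = 51
σ = (1, 0, 2, 3): 14 + 13 + 1 + (-4) = 24
σ = (1, 0, 3, 2): 14 + 13 + 23 + 1 = 51
σ = (1, 2, 0, 3): 14 + (-8) + 21 + (-4) = 23
σ = (1, 2, 3, 0): 14 + (-8) + 23 + 26 = 55
σ = (1, 3, 0, 2): 14 + 26 + 21 + 1 = 62
σ = (1, 3, 2, 0): 14 + 26 + 1 + 26 = 67
σ = (2, 0, 1, 3): 29 + 13 + 25 + (-4) = 63
σ = (2, 0, 3, 1): 29 + 13 + 23 + 14 = 79
σ = (2, 1, 0, 3): 29 + (-8) + 21 + (-4) = 38
σ = (2, 1, 3, 0): 29 + (-8) + 23 + 26 = 70
σ = (2, 3, 0, 1): 29 + 26 + 21 + 14 = 90
σ = (2, 3, 1, 0): 29 + 26 + 25 + 26 = 106
σ = (3, 0, 1, 2): 19 + 13 + 25 + 1 = 58
σ = (3, 0, 2, 1): 19 + 13 + 1 + 14 = 47
σ = (3, 1, 0, 2): 19 + (-8) + 21 + 1 = 33
σ = (3, 1, 2, 0): 19 + (-8) + 1 + 26 = 38
σ = (3, 2, 0, 1): 19 + (-8) + 21 + 14 = 46
σ = (3, 2, 1, 0): 19 + (-8) + 25 + 26 = 62
Optimal value attained by: σ = (0, 1, 2, 3).
Answer: det⊕(A) = -1; verdict: NONSINGULAR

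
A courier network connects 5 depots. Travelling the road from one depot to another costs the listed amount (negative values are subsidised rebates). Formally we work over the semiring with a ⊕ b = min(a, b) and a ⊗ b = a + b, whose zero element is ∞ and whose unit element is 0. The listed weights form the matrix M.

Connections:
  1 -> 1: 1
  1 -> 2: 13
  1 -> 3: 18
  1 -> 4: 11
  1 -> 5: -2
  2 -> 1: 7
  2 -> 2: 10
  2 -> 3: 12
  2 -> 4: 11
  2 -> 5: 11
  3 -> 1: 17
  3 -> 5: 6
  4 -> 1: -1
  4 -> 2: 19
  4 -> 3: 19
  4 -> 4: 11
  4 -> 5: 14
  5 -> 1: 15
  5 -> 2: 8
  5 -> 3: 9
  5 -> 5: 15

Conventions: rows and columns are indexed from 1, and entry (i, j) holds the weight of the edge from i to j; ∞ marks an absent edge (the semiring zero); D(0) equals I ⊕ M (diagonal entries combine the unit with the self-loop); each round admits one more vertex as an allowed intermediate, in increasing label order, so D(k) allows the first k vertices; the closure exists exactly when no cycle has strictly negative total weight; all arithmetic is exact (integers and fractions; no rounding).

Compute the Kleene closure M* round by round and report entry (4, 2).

D(0):
  [0, 13, 18, 11, -2]
  [7, 0, 12, 11, 11]
  [17, ∞, 0, ∞, 6]
  [-1, 19, 19, 0, 14]
  [15, 8, 9, ∞, 0]
D(1):
  [0, 13, 18, 11, -2]
  [7, 0, 12, 11, 5]
  [17, 30, 0, 28, 6]
  [-1, 12, 17, 0, -3]
  [15, 8, 9, 26, 0]
D(2):
  [0, 13, 18, 11, -2]
  [7, 0, 12, 11, 5]
  [17, 30, 0, 28, 6]
  [-1, 12, 17, 0, -3]
  [15, 8, 9, 19, 0]
D(3):
  [0, 13, 18, 11, -2]
  [7, 0, 12, 11, 5]
  [17, 30, 0, 28, 6]
  [-1, 12, 17, 0, -3]
  [15, 8, 9, 19, 0]
D(4):
  [0, 13, 18, 11, -2]
  [7, 0, 12, 11, 5]
  [17, 30, 0, 28, 6]
  [-1, 12, 17, 0, -3]
  [15, 8, 9, 19, 0]
D(5):
  [0, 6, 7, 11, -2]
  [7, 0, 12, 11, 5]
  [17, 14, 0, 25, 6]
  [-1, 5, 6, 0, -3]
  [15, 8, 9, 19, 0]
Answer: M*[4][2] = 5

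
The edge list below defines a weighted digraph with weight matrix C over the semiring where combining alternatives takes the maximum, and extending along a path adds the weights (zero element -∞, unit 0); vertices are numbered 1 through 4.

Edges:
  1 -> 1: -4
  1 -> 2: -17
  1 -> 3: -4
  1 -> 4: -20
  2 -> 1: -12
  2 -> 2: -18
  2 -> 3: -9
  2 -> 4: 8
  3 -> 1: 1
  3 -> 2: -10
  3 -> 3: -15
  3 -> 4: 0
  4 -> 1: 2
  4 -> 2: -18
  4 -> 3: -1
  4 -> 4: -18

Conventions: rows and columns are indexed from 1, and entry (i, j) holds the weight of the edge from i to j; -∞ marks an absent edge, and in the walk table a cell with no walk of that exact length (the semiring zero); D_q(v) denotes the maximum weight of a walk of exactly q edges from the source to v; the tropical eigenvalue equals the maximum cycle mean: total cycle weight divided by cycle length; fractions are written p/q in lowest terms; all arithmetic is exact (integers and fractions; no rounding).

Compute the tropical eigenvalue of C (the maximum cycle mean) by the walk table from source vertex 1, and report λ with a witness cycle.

q=0: [0, -∞, -∞, -∞]
q=1: [-4, -17, -4, -20]
q=2: [-3, -14, -8, -4]
q=3: [-2, -18, -5, -6]
q=4: [-4, -15, -6, -5]
Optimal cycle mean attained by: cycle 3->4->3, total 0 + (-1), length 2.
Answer: λ = -1/2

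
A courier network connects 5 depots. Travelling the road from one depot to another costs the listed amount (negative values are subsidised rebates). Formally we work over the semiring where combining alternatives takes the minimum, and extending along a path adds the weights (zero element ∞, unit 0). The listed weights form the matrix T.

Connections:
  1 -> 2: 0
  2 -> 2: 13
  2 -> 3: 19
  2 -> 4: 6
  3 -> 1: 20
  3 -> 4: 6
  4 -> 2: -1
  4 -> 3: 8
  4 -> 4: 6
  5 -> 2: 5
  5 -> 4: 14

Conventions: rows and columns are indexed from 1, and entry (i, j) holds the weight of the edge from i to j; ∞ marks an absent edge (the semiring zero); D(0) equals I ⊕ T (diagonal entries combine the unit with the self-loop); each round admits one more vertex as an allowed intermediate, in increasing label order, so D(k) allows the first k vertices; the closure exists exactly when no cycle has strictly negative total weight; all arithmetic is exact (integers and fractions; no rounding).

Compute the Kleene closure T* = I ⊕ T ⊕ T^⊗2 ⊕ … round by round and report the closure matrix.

D(0):
  [0, 0, ∞, ∞, ∞]
  [∞, 0, 19, 6, ∞]
  [20, ∞, 0, 6, ∞]
  [∞, -1, 8, 0, ∞]
  [∞, 5, ∞, 14, 0]
D(1):
  [0, 0, ∞, ∞, ∞]
  [∞, 0, 19, 6, ∞]
  [20, 20, 0, 6, ∞]
  [∞, -1, 8, 0, ∞]
  [∞, 5, ∞, 14, 0]
D(2):
  [0, 0, 19, 6, ∞]
  [∞, 0, 19, 6, ∞]
  [20, 20, 0, 6, ∞]
  [∞, -1, 8, 0, ∞]
  [∞, 5, 24, 11, 0]
D(3):
  [0, 0, 19, 6, ∞]
  [39, 0, 19, 6, ∞]
  [20, 20, 0, 6, ∞]
  [28, -1, 8, 0, ∞]
  [44, 5, 24, 11, 0]
D(4):
  [0, 0, 14, 6, ∞]
  [34, 0, 14, 6, ∞]
  [20, 5, 0, 6, ∞]
  [28, -1, 8, 0, ∞]
  [39, 5, 19, 11, 0]
D(5):
  [0, 0, 14, 6, ∞]
  [34, 0, 14, 6, ∞]
  [20, 5, 0, 6, ∞]
  [28, -1, 8, 0, ∞]
  [39, 5, 19, 11, 0]
Answer: T* = [[0, 0, 14, 6, ∞], [34, 0, 14, 6, ∞], [20, 5, 0, 6, ∞], [28, -1, 8, 0, ∞], [39, 5, 19, 11, 0]]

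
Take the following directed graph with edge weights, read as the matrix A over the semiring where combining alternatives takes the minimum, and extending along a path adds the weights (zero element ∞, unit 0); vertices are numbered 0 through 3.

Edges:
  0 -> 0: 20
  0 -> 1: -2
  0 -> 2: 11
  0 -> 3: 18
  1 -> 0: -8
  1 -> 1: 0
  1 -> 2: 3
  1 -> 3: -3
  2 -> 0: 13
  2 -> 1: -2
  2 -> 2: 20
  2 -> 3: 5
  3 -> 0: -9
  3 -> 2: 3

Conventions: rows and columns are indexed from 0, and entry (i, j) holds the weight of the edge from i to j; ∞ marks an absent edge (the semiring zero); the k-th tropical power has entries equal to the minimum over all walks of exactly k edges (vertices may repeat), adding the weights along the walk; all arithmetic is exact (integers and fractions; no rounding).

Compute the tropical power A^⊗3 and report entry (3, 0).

A^⊗2:
  [-10, -2, 1, -5]
  [-12, -10, 0, -3]
  [-10, -2, 1, -5]
  [11, -11, 2, 8]
A^⊗3:
  [-14, -12, -2, -5]
  [-18, -14, -7, -13]
  [-14, -12, -2, -5]
  [-19, -11, -8, -14]
Key observation: the optimum is the walk 3->0->1->0, with weight (-9) + (-2) + (-8) = -19.
Optimal value attained by: walk 3->0->1->0.
Answer: (A^⊗3)[3][0] = -19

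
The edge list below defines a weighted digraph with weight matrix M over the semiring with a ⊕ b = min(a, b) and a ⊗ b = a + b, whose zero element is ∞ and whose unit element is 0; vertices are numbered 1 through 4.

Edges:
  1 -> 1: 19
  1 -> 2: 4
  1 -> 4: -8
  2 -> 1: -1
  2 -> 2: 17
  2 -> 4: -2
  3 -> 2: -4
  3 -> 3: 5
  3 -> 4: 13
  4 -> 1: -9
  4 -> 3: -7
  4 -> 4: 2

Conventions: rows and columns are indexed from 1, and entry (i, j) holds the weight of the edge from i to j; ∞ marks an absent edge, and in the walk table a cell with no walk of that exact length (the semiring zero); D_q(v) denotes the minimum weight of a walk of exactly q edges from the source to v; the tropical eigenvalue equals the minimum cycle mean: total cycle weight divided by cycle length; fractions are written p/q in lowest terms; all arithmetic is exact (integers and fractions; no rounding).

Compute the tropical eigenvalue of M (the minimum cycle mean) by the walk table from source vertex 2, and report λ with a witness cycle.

q=0: [∞, 0, ∞, ∞]
q=1: [-1, 17, ∞, -2]
q=2: [-11, 3, -9, -9]
q=3: [-18, -13, -16, -19]
q=4: [-28, -20, -26, -26]
Optimal cycle mean attained by: cycle 1->4->1, total (-8) + (-9), length 2.
Answer: λ = -17/2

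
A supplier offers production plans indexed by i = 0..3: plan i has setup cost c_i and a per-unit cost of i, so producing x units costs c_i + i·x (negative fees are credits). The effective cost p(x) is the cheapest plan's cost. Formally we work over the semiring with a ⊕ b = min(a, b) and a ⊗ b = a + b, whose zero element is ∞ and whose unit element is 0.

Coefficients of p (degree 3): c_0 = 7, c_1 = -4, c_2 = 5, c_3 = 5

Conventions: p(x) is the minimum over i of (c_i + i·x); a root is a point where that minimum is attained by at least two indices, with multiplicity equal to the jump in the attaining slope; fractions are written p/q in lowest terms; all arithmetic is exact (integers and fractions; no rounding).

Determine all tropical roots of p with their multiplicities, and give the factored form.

hull edge (i=0, c=7) to (i=1, c=-4): slope -11, span 1
hull edge (i=1, c=-4) to (i=3, c=5): slope 9/2, span 2
Factored form: p(x) = 5 ⊗ (x ⊕ (-9/2)) ⊗ (x ⊕ (-9/2)) ⊗ (x ⊕ 11)
Answer: roots = -9/2 (mult 2), 11 (mult 1)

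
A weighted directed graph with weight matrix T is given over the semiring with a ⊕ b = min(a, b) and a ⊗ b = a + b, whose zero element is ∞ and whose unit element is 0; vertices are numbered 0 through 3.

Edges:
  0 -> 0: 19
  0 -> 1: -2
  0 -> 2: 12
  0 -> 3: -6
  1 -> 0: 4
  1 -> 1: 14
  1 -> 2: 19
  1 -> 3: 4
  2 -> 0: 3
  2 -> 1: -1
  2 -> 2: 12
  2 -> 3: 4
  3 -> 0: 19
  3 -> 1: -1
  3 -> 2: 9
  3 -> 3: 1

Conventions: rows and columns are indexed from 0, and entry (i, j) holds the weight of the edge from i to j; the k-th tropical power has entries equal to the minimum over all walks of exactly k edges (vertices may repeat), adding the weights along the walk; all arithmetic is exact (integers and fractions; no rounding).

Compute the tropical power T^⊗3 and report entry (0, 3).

T^⊗2:
  [2, -7, 3, -5]
  [18, 2, 13, -2]
  [3, 1, 13, -3]
  [3, 0, 10, 2]
T^⊗3:
  [-3, -6, 4, -4]
  [6, -3, 7, -1]
  [5, -4, 6, -3]
  [4, 1, 11, -3]
Key observation: the optimum is the walk 0->1->0->3, with weight (-2) + 4 + (-6) = -4.
Optimal value attained by: walk 0->1->0->3.
Answer: (T^⊗3)[0][3] = -4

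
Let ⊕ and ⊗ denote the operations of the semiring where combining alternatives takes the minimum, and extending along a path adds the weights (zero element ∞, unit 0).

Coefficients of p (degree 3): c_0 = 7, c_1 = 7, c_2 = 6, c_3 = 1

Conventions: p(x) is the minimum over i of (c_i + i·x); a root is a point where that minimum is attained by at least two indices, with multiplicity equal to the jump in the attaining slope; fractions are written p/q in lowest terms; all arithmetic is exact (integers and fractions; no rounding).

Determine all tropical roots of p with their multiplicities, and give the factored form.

hull edge (i=0, c=7) to (i=3, c=1): slope -2, span 3
Factored form: p(x) = 1 ⊗ (x ⊕ 2) ⊗ (x ⊕ 2) ⊗ (x ⊕ 2)
Answer: roots = 2 (mult 3)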